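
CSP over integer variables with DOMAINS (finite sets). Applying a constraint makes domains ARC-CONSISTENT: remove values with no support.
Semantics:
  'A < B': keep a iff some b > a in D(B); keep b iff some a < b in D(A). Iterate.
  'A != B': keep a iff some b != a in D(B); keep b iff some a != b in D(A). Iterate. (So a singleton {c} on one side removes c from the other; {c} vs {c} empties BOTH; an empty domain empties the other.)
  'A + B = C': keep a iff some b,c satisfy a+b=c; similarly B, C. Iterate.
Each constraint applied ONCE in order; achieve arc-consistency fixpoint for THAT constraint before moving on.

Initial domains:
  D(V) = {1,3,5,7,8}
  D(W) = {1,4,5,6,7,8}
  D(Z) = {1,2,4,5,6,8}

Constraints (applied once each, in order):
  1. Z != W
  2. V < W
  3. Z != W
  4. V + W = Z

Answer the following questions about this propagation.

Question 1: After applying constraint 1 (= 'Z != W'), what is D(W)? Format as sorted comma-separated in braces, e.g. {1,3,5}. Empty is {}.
Constraint 1 (Z != W) on D(Z)={1,2,4,5,6,8} D(W)={1,4,5,6,7,8}: no change
So after constraint 1: D(W) = {1,4,5,6,7,8}

Answer: {1,4,5,6,7,8}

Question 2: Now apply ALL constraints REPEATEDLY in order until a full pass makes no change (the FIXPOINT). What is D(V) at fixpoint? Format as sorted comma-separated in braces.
Answer: {1,3}

Derivation:
pass 0 (initial): D(V)={1,3,5,7,8}
pass 1: V {1,3,5,7,8}->{1,3}; W {1,4,5,6,7,8}->{4,5,7}; Z {1,2,4,5,6,8}->{5,6,8}
pass 2: no change
Fixpoint after 2 passes: D(V) = {1,3}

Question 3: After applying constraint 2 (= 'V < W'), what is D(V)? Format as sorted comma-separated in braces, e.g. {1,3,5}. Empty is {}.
Constraint 1 (Z != W) on D(Z)={1,2,4,5,6,8} D(W)={1,4,5,6,7,8}: no change
Constraint 2 (V < W) on D(V)={1,3,5,7,8} D(W)={1,4,5,6,7,8}: V {1,3,5,7,8}->{1,3,5,7}; W {1,4,5,6,7,8}->{4,5,6,7,8}
So after constraint 2: D(V) = {1,3,5,7}

Answer: {1,3,5,7}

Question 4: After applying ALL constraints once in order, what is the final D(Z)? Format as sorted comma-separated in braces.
Constraint 1 (Z != W) on D(Z)={1,2,4,5,6,8} D(W)={1,4,5,6,7,8}: no change
Constraint 2 (V < W) on D(V)={1,3,5,7,8} D(W)={1,4,5,6,7,8}: V {1,3,5,7,8}->{1,3,5,7}; W {1,4,5,6,7,8}->{4,5,6,7,8}
Constraint 3 (Z != W) on D(Z)={1,2,4,5,6,8} D(W)={4,5,6,7,8}: no change
Constraint 4 (V + W = Z) on D(V)={1,3,5,7} D(W)={4,5,6,7,8} D(Z)={1,2,4,5,6,8}: V {1,3,5,7}->{1,3}; W {4,5,6,7,8}->{4,5,7}; Z {1,2,4,5,6,8}->{5,6,8}
So after all 4 constraints: D(Z) = {5,6,8}

Answer: {5,6,8}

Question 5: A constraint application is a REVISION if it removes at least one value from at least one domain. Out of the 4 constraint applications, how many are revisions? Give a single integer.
Constraint 1 (Z != W) on D(Z)={1,2,4,5,6,8} D(W)={1,4,5,6,7,8}: no change => not a revision
Constraint 2 (V < W) on D(V)={1,3,5,7,8} D(W)={1,4,5,6,7,8}: V {1,3,5,7,8}->{1,3,5,7}; W {1,4,5,6,7,8}->{4,5,6,7,8} => REVISION
Constraint 3 (Z != W) on D(Z)={1,2,4,5,6,8} D(W)={4,5,6,7,8}: no change => not a revision
Constraint 4 (V + W = Z) on D(V)={1,3,5,7} D(W)={4,5,6,7,8} D(Z)={1,2,4,5,6,8}: V {1,3,5,7}->{1,3}; W {4,5,6,7,8}->{4,5,7}; Z {1,2,4,5,6,8}->{5,6,8} => REVISION
Total revisions = 2

Answer: 2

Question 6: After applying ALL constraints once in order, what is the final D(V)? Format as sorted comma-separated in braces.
Answer: {1,3}

Derivation:
Constraint 1 (Z != W) on D(Z)={1,2,4,5,6,8} D(W)={1,4,5,6,7,8}: no change
Constraint 2 (V < W) on D(V)={1,3,5,7,8} D(W)={1,4,5,6,7,8}: V {1,3,5,7,8}->{1,3,5,7}; W {1,4,5,6,7,8}->{4,5,6,7,8}
Constraint 3 (Z != W) on D(Z)={1,2,4,5,6,8} D(W)={4,5,6,7,8}: no change
Constraint 4 (V + W = Z) on D(V)={1,3,5,7} D(W)={4,5,6,7,8} D(Z)={1,2,4,5,6,8}: V {1,3,5,7}->{1,3}; W {4,5,6,7,8}->{4,5,7}; Z {1,2,4,5,6,8}->{5,6,8}
So after all 4 constraints: D(V) = {1,3}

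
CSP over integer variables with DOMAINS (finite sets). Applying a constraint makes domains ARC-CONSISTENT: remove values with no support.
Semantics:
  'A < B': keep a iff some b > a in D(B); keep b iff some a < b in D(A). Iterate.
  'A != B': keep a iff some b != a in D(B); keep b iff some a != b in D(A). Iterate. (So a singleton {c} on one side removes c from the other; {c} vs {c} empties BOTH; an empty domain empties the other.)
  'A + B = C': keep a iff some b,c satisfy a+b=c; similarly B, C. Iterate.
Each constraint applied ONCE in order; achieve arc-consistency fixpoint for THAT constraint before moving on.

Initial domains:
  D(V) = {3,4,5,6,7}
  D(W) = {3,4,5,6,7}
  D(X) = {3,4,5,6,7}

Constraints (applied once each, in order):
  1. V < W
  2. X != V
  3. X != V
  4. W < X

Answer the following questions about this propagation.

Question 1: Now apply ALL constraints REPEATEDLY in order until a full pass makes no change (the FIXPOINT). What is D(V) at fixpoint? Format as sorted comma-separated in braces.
pass 0 (initial): D(V)={3,4,5,6,7}
pass 1: V {3,4,5,6,7}->{3,4,5,6}; W {3,4,5,6,7}->{4,5,6}; X {3,4,5,6,7}->{5,6,7}
pass 2: V {3,4,5,6}->{3,4,5}
pass 3: no change
Fixpoint after 3 passes: D(V) = {3,4,5}

Answer: {3,4,5}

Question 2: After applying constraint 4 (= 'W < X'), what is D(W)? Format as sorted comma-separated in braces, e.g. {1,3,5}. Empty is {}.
Constraint 1 (V < W) on D(V)={3,4,5,6,7} D(W)={3,4,5,6,7}: V {3,4,5,6,7}->{3,4,5,6}; W {3,4,5,6,7}->{4,5,6,7}
Constraint 2 (X != V) on D(X)={3,4,5,6,7} D(V)={3,4,5,6}: no change
Constraint 3 (X != V) on D(X)={3,4,5,6,7} D(V)={3,4,5,6}: no change
Constraint 4 (W < X) on D(W)={4,5,6,7} D(X)={3,4,5,6,7}: W {4,5,6,7}->{4,5,6}; X {3,4,5,6,7}->{5,6,7}
So after constraint 4: D(W) = {4,5,6}

Answer: {4,5,6}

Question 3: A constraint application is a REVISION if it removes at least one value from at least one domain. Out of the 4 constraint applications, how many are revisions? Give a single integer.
Answer: 2

Derivation:
Constraint 1 (V < W) on D(V)={3,4,5,6,7} D(W)={3,4,5,6,7}: V {3,4,5,6,7}->{3,4,5,6}; W {3,4,5,6,7}->{4,5,6,7} => REVISION
Constraint 2 (X != V) on D(X)={3,4,5,6,7} D(V)={3,4,5,6}: no change => not a revision
Constraint 3 (X != V) on D(X)={3,4,5,6,7} D(V)={3,4,5,6}: no change => not a revision
Constraint 4 (W < X) on D(W)={4,5,6,7} D(X)={3,4,5,6,7}: W {4,5,6,7}->{4,5,6}; X {3,4,5,6,7}->{5,6,7} => REVISION
Total revisions = 2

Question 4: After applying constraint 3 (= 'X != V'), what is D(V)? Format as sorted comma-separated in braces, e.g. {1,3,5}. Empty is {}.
Answer: {3,4,5,6}

Derivation:
Constraint 1 (V < W) on D(V)={3,4,5,6,7} D(W)={3,4,5,6,7}: V {3,4,5,6,7}->{3,4,5,6}; W {3,4,5,6,7}->{4,5,6,7}
Constraint 2 (X != V) on D(X)={3,4,5,6,7} D(V)={3,4,5,6}: no change
Constraint 3 (X != V) on D(X)={3,4,5,6,7} D(V)={3,4,5,6}: no change
So after constraint 3: D(V) = {3,4,5,6}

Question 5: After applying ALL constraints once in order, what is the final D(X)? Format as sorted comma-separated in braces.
Constraint 1 (V < W) on D(V)={3,4,5,6,7} D(W)={3,4,5,6,7}: V {3,4,5,6,7}->{3,4,5,6}; W {3,4,5,6,7}->{4,5,6,7}
Constraint 2 (X != V) on D(X)={3,4,5,6,7} D(V)={3,4,5,6}: no change
Constraint 3 (X != V) on D(X)={3,4,5,6,7} D(V)={3,4,5,6}: no change
Constraint 4 (W < X) on D(W)={4,5,6,7} D(X)={3,4,5,6,7}: W {4,5,6,7}->{4,5,6}; X {3,4,5,6,7}->{5,6,7}
So after all 4 constraints: D(X) = {5,6,7}

Answer: {5,6,7}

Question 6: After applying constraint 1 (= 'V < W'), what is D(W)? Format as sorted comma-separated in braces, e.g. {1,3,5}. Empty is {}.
Constraint 1 (V < W) on D(V)={3,4,5,6,7} D(W)={3,4,5,6,7}: V {3,4,5,6,7}->{3,4,5,6}; W {3,4,5,6,7}->{4,5,6,7}
So after constraint 1: D(W) = {4,5,6,7}

Answer: {4,5,6,7}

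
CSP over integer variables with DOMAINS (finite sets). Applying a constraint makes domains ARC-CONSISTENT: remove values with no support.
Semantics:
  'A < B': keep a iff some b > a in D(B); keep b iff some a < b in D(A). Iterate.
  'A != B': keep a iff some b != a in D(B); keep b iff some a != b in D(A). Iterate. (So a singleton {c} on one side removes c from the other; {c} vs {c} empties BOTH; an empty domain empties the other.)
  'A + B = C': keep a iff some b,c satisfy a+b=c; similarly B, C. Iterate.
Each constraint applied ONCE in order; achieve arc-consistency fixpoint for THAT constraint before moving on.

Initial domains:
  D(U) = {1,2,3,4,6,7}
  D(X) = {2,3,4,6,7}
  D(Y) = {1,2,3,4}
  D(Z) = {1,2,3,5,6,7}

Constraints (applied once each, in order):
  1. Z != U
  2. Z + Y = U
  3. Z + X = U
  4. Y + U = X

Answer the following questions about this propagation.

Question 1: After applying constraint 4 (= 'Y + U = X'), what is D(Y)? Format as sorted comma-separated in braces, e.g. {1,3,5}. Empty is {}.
Constraint 1 (Z != U) on D(Z)={1,2,3,5,6,7} D(U)={1,2,3,4,6,7}: no change
Constraint 2 (Z + Y = U) on D(Z)={1,2,3,5,6,7} D(Y)={1,2,3,4} D(U)={1,2,3,4,6,7}: Z {1,2,3,5,6,7}->{1,2,3,5,6}; U {1,2,3,4,6,7}->{2,3,4,6,7}
Constraint 3 (Z + X = U) on D(Z)={1,2,3,5,6} D(X)={2,3,4,6,7} D(U)={2,3,4,6,7}: Z {1,2,3,5,6}->{1,2,3,5}; X {2,3,4,6,7}->{2,3,4,6}; U {2,3,4,6,7}->{3,4,6,7}
Constraint 4 (Y + U = X) on D(Y)={1,2,3,4} D(U)={3,4,6,7} D(X)={2,3,4,6}: Y {1,2,3,4}->{1,2,3}; U {3,4,6,7}->{3,4}; X {2,3,4,6}->{4,6}
So after constraint 4: D(Y) = {1,2,3}

Answer: {1,2,3}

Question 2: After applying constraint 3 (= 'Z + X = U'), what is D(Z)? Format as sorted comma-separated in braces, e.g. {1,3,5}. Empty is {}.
Constraint 1 (Z != U) on D(Z)={1,2,3,5,6,7} D(U)={1,2,3,4,6,7}: no change
Constraint 2 (Z + Y = U) on D(Z)={1,2,3,5,6,7} D(Y)={1,2,3,4} D(U)={1,2,3,4,6,7}: Z {1,2,3,5,6,7}->{1,2,3,5,6}; U {1,2,3,4,6,7}->{2,3,4,6,7}
Constraint 3 (Z + X = U) on D(Z)={1,2,3,5,6} D(X)={2,3,4,6,7} D(U)={2,3,4,6,7}: Z {1,2,3,5,6}->{1,2,3,5}; X {2,3,4,6,7}->{2,3,4,6}; U {2,3,4,6,7}->{3,4,6,7}
So after constraint 3: D(Z) = {1,2,3,5}

Answer: {1,2,3,5}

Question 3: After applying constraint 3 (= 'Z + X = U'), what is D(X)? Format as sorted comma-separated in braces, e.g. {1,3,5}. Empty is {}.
Answer: {2,3,4,6}

Derivation:
Constraint 1 (Z != U) on D(Z)={1,2,3,5,6,7} D(U)={1,2,3,4,6,7}: no change
Constraint 2 (Z + Y = U) on D(Z)={1,2,3,5,6,7} D(Y)={1,2,3,4} D(U)={1,2,3,4,6,7}: Z {1,2,3,5,6,7}->{1,2,3,5,6}; U {1,2,3,4,6,7}->{2,3,4,6,7}
Constraint 3 (Z + X = U) on D(Z)={1,2,3,5,6} D(X)={2,3,4,6,7} D(U)={2,3,4,6,7}: Z {1,2,3,5,6}->{1,2,3,5}; X {2,3,4,6,7}->{2,3,4,6}; U {2,3,4,6,7}->{3,4,6,7}
So after constraint 3: D(X) = {2,3,4,6}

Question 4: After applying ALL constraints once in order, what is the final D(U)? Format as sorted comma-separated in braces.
Answer: {3,4}

Derivation:
Constraint 1 (Z != U) on D(Z)={1,2,3,5,6,7} D(U)={1,2,3,4,6,7}: no change
Constraint 2 (Z + Y = U) on D(Z)={1,2,3,5,6,7} D(Y)={1,2,3,4} D(U)={1,2,3,4,6,7}: Z {1,2,3,5,6,7}->{1,2,3,5,6}; U {1,2,3,4,6,7}->{2,3,4,6,7}
Constraint 3 (Z + X = U) on D(Z)={1,2,3,5,6} D(X)={2,3,4,6,7} D(U)={2,3,4,6,7}: Z {1,2,3,5,6}->{1,2,3,5}; X {2,3,4,6,7}->{2,3,4,6}; U {2,3,4,6,7}->{3,4,6,7}
Constraint 4 (Y + U = X) on D(Y)={1,2,3,4} D(U)={3,4,6,7} D(X)={2,3,4,6}: Y {1,2,3,4}->{1,2,3}; U {3,4,6,7}->{3,4}; X {2,3,4,6}->{4,6}
So after all 4 constraints: D(U) = {3,4}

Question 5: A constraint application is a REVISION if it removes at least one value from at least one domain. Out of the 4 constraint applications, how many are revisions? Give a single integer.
Constraint 1 (Z != U) on D(Z)={1,2,3,5,6,7} D(U)={1,2,3,4,6,7}: no change => not a revision
Constraint 2 (Z + Y = U) on D(Z)={1,2,3,5,6,7} D(Y)={1,2,3,4} D(U)={1,2,3,4,6,7}: Z {1,2,3,5,6,7}->{1,2,3,5,6}; U {1,2,3,4,6,7}->{2,3,4,6,7} => REVISION
Constraint 3 (Z + X = U) on D(Z)={1,2,3,5,6} D(X)={2,3,4,6,7} D(U)={2,3,4,6,7}: Z {1,2,3,5,6}->{1,2,3,5}; X {2,3,4,6,7}->{2,3,4,6}; U {2,3,4,6,7}->{3,4,6,7} => REVISION
Constraint 4 (Y + U = X) on D(Y)={1,2,3,4} D(U)={3,4,6,7} D(X)={2,3,4,6}: Y {1,2,3,4}->{1,2,3}; U {3,4,6,7}->{3,4}; X {2,3,4,6}->{4,6} => REVISION
Total revisions = 3

Answer: 3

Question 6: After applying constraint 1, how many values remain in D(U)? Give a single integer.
Answer: 6

Derivation:
Constraint 1 (Z != U) on D(Z)={1,2,3,5,6,7} D(U)={1,2,3,4,6,7}: no change
So after constraint 1: D(U)={1,2,3,4,6,7}, size = 6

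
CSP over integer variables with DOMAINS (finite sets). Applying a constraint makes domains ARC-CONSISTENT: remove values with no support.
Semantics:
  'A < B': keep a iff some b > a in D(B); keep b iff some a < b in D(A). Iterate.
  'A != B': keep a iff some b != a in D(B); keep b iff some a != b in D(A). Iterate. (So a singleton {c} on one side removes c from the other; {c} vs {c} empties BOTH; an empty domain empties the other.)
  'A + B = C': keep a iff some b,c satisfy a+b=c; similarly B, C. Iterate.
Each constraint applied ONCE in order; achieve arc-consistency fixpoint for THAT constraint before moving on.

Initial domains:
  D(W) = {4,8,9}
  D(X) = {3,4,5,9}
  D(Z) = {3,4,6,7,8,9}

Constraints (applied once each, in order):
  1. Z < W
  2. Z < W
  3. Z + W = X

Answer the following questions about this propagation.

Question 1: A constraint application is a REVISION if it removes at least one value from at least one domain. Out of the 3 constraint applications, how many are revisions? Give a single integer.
Answer: 2

Derivation:
Constraint 1 (Z < W) on D(Z)={3,4,6,7,8,9} D(W)={4,8,9}: Z {3,4,6,7,8,9}->{3,4,6,7,8} => REVISION
Constraint 2 (Z < W) on D(Z)={3,4,6,7,8} D(W)={4,8,9}: no change => not a revision
Constraint 3 (Z + W = X) on D(Z)={3,4,6,7,8} D(W)={4,8,9} D(X)={3,4,5,9}: Z {3,4,6,7,8}->{}; W {4,8,9}->{}; X {3,4,5,9}->{} => REVISION
Total revisions = 2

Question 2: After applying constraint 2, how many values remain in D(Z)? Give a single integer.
Answer: 5

Derivation:
Constraint 1 (Z < W) on D(Z)={3,4,6,7,8,9} D(W)={4,8,9}: Z {3,4,6,7,8,9}->{3,4,6,7,8}
Constraint 2 (Z < W) on D(Z)={3,4,6,7,8} D(W)={4,8,9}: no change
So after constraint 2: D(Z)={3,4,6,7,8}, size = 5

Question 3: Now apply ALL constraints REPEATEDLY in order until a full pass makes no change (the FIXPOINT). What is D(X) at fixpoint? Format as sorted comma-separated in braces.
pass 0 (initial): D(X)={3,4,5,9}
pass 1: W {4,8,9}->{}; X {3,4,5,9}->{}; Z {3,4,6,7,8,9}->{}
pass 2: no change
Fixpoint after 2 passes: D(X) = {}

Answer: {}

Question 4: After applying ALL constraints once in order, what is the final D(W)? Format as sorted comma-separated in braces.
Constraint 1 (Z < W) on D(Z)={3,4,6,7,8,9} D(W)={4,8,9}: Z {3,4,6,7,8,9}->{3,4,6,7,8}
Constraint 2 (Z < W) on D(Z)={3,4,6,7,8} D(W)={4,8,9}: no change
Constraint 3 (Z + W = X) on D(Z)={3,4,6,7,8} D(W)={4,8,9} D(X)={3,4,5,9}: Z {3,4,6,7,8}->{}; W {4,8,9}->{}; X {3,4,5,9}->{}
So after all 3 constraints: D(W) = {}

Answer: {}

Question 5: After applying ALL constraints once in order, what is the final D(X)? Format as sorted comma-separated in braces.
Answer: {}

Derivation:
Constraint 1 (Z < W) on D(Z)={3,4,6,7,8,9} D(W)={4,8,9}: Z {3,4,6,7,8,9}->{3,4,6,7,8}
Constraint 2 (Z < W) on D(Z)={3,4,6,7,8} D(W)={4,8,9}: no change
Constraint 3 (Z + W = X) on D(Z)={3,4,6,7,8} D(W)={4,8,9} D(X)={3,4,5,9}: Z {3,4,6,7,8}->{}; W {4,8,9}->{}; X {3,4,5,9}->{}
So after all 3 constraints: D(X) = {}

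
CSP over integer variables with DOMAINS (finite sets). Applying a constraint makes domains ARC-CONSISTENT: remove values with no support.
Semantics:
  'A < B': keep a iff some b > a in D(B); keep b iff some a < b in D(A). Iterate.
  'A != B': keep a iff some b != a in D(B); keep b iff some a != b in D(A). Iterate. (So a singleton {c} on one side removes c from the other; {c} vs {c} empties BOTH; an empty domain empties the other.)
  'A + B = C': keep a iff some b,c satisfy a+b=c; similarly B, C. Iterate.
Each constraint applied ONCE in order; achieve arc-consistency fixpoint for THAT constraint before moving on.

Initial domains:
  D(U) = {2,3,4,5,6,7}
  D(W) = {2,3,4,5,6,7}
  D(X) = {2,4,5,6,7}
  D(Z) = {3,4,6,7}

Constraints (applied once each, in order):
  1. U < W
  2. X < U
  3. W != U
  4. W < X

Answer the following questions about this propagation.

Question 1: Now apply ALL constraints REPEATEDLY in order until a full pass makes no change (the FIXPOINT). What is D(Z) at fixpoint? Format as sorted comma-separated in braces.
pass 0 (initial): D(Z)={3,4,6,7}
pass 1: U {2,3,4,5,6,7}->{3,4,5,6}; W {2,3,4,5,6,7}->{3,4}; X {2,4,5,6,7}->{4,5}
pass 2: U {3,4,5,6}->{}; W {3,4}->{}; X {4,5}->{}
pass 3: no change
Fixpoint after 3 passes: D(Z) = {3,4,6,7}

Answer: {3,4,6,7}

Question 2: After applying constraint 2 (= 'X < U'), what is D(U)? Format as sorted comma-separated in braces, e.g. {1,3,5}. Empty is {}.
Answer: {3,4,5,6}

Derivation:
Constraint 1 (U < W) on D(U)={2,3,4,5,6,7} D(W)={2,3,4,5,6,7}: U {2,3,4,5,6,7}->{2,3,4,5,6}; W {2,3,4,5,6,7}->{3,4,5,6,7}
Constraint 2 (X < U) on D(X)={2,4,5,6,7} D(U)={2,3,4,5,6}: X {2,4,5,6,7}->{2,4,5}; U {2,3,4,5,6}->{3,4,5,6}
So after constraint 2: D(U) = {3,4,5,6}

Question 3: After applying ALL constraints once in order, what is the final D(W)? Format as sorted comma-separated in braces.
Constraint 1 (U < W) on D(U)={2,3,4,5,6,7} D(W)={2,3,4,5,6,7}: U {2,3,4,5,6,7}->{2,3,4,5,6}; W {2,3,4,5,6,7}->{3,4,5,6,7}
Constraint 2 (X < U) on D(X)={2,4,5,6,7} D(U)={2,3,4,5,6}: X {2,4,5,6,7}->{2,4,5}; U {2,3,4,5,6}->{3,4,5,6}
Constraint 3 (W != U) on D(W)={3,4,5,6,7} D(U)={3,4,5,6}: no change
Constraint 4 (W < X) on D(W)={3,4,5,6,7} D(X)={2,4,5}: W {3,4,5,6,7}->{3,4}; X {2,4,5}->{4,5}
So after all 4 constraints: D(W) = {3,4}

Answer: {3,4}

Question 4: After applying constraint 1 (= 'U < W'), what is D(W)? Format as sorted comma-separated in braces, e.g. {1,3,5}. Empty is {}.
Answer: {3,4,5,6,7}

Derivation:
Constraint 1 (U < W) on D(U)={2,3,4,5,6,7} D(W)={2,3,4,5,6,7}: U {2,3,4,5,6,7}->{2,3,4,5,6}; W {2,3,4,5,6,7}->{3,4,5,6,7}
So after constraint 1: D(W) = {3,4,5,6,7}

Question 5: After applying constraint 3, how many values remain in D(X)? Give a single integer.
Answer: 3

Derivation:
Constraint 1 (U < W) on D(U)={2,3,4,5,6,7} D(W)={2,3,4,5,6,7}: U {2,3,4,5,6,7}->{2,3,4,5,6}; W {2,3,4,5,6,7}->{3,4,5,6,7}
Constraint 2 (X < U) on D(X)={2,4,5,6,7} D(U)={2,3,4,5,6}: X {2,4,5,6,7}->{2,4,5}; U {2,3,4,5,6}->{3,4,5,6}
Constraint 3 (W != U) on D(W)={3,4,5,6,7} D(U)={3,4,5,6}: no change
So after constraint 3: D(X)={2,4,5}, size = 3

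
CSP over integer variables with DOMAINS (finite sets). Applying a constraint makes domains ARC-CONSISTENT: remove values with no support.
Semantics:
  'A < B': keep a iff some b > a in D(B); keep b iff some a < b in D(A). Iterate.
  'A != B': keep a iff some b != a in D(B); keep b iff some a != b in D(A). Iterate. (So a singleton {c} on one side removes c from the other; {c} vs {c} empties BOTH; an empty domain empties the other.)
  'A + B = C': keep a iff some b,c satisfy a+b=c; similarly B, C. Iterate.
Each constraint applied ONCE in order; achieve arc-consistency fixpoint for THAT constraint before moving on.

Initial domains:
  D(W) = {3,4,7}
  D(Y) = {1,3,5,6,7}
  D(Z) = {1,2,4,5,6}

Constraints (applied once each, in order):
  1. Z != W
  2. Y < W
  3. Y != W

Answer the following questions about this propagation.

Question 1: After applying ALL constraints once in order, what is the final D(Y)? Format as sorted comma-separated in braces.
Constraint 1 (Z != W) on D(Z)={1,2,4,5,6} D(W)={3,4,7}: no change
Constraint 2 (Y < W) on D(Y)={1,3,5,6,7} D(W)={3,4,7}: Y {1,3,5,6,7}->{1,3,5,6}
Constraint 3 (Y != W) on D(Y)={1,3,5,6} D(W)={3,4,7}: no change
So after all 3 constraints: D(Y) = {1,3,5,6}

Answer: {1,3,5,6}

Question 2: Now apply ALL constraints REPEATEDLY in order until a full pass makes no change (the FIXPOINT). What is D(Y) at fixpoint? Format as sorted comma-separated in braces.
pass 0 (initial): D(Y)={1,3,5,6,7}
pass 1: Y {1,3,5,6,7}->{1,3,5,6}
pass 2: no change
Fixpoint after 2 passes: D(Y) = {1,3,5,6}

Answer: {1,3,5,6}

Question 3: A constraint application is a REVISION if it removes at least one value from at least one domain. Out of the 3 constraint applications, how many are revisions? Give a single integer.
Constraint 1 (Z != W) on D(Z)={1,2,4,5,6} D(W)={3,4,7}: no change => not a revision
Constraint 2 (Y < W) on D(Y)={1,3,5,6,7} D(W)={3,4,7}: Y {1,3,5,6,7}->{1,3,5,6} => REVISION
Constraint 3 (Y != W) on D(Y)={1,3,5,6} D(W)={3,4,7}: no change => not a revision
Total revisions = 1

Answer: 1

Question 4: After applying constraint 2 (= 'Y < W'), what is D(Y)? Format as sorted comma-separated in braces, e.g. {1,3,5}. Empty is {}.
Answer: {1,3,5,6}

Derivation:
Constraint 1 (Z != W) on D(Z)={1,2,4,5,6} D(W)={3,4,7}: no change
Constraint 2 (Y < W) on D(Y)={1,3,5,6,7} D(W)={3,4,7}: Y {1,3,5,6,7}->{1,3,5,6}
So after constraint 2: D(Y) = {1,3,5,6}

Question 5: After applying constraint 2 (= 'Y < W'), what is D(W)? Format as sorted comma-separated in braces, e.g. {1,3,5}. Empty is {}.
Constraint 1 (Z != W) on D(Z)={1,2,4,5,6} D(W)={3,4,7}: no change
Constraint 2 (Y < W) on D(Y)={1,3,5,6,7} D(W)={3,4,7}: Y {1,3,5,6,7}->{1,3,5,6}
So after constraint 2: D(W) = {3,4,7}

Answer: {3,4,7}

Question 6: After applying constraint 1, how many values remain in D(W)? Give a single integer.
Answer: 3

Derivation:
Constraint 1 (Z != W) on D(Z)={1,2,4,5,6} D(W)={3,4,7}: no change
So after constraint 1: D(W)={3,4,7}, size = 3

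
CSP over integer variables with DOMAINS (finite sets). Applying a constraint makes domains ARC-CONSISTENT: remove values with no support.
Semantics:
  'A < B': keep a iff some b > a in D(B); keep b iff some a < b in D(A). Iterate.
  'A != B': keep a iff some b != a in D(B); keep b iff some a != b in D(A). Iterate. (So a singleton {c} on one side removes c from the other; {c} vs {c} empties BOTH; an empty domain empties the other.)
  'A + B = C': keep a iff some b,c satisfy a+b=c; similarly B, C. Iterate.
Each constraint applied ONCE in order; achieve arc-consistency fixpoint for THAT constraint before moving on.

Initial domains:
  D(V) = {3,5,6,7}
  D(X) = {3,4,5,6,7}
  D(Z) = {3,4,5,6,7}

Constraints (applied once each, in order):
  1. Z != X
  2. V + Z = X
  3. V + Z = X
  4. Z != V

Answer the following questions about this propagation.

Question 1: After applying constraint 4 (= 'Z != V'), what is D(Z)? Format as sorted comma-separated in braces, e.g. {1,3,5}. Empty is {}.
Answer: {4}

Derivation:
Constraint 1 (Z != X) on D(Z)={3,4,5,6,7} D(X)={3,4,5,6,7}: no change
Constraint 2 (V + Z = X) on D(V)={3,5,6,7} D(Z)={3,4,5,6,7} D(X)={3,4,5,6,7}: V {3,5,6,7}->{3}; Z {3,4,5,6,7}->{3,4}; X {3,4,5,6,7}->{6,7}
Constraint 3 (V + Z = X) on D(V)={3} D(Z)={3,4} D(X)={6,7}: no change
Constraint 4 (Z != V) on D(Z)={3,4} D(V)={3}: Z {3,4}->{4}
So after constraint 4: D(Z) = {4}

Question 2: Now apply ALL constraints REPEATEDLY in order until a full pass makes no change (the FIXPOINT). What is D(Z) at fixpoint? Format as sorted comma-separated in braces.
Answer: {4}

Derivation:
pass 0 (initial): D(Z)={3,4,5,6,7}
pass 1: V {3,5,6,7}->{3}; X {3,4,5,6,7}->{6,7}; Z {3,4,5,6,7}->{4}
pass 2: X {6,7}->{7}
pass 3: no change
Fixpoint after 3 passes: D(Z) = {4}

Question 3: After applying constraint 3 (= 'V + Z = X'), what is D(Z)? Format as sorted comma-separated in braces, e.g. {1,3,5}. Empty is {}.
Answer: {3,4}

Derivation:
Constraint 1 (Z != X) on D(Z)={3,4,5,6,7} D(X)={3,4,5,6,7}: no change
Constraint 2 (V + Z = X) on D(V)={3,5,6,7} D(Z)={3,4,5,6,7} D(X)={3,4,5,6,7}: V {3,5,6,7}->{3}; Z {3,4,5,6,7}->{3,4}; X {3,4,5,6,7}->{6,7}
Constraint 3 (V + Z = X) on D(V)={3} D(Z)={3,4} D(X)={6,7}: no change
So after constraint 3: D(Z) = {3,4}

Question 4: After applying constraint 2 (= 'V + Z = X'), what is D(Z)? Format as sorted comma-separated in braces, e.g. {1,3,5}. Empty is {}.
Constraint 1 (Z != X) on D(Z)={3,4,5,6,7} D(X)={3,4,5,6,7}: no change
Constraint 2 (V + Z = X) on D(V)={3,5,6,7} D(Z)={3,4,5,6,7} D(X)={3,4,5,6,7}: V {3,5,6,7}->{3}; Z {3,4,5,6,7}->{3,4}; X {3,4,5,6,7}->{6,7}
So after constraint 2: D(Z) = {3,4}

Answer: {3,4}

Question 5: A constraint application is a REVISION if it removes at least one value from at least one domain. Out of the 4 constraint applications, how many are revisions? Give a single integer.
Answer: 2

Derivation:
Constraint 1 (Z != X) on D(Z)={3,4,5,6,7} D(X)={3,4,5,6,7}: no change => not a revision
Constraint 2 (V + Z = X) on D(V)={3,5,6,7} D(Z)={3,4,5,6,7} D(X)={3,4,5,6,7}: V {3,5,6,7}->{3}; Z {3,4,5,6,7}->{3,4}; X {3,4,5,6,7}->{6,7} => REVISION
Constraint 3 (V + Z = X) on D(V)={3} D(Z)={3,4} D(X)={6,7}: no change => not a revision
Constraint 4 (Z != V) on D(Z)={3,4} D(V)={3}: Z {3,4}->{4} => REVISION
Total revisions = 2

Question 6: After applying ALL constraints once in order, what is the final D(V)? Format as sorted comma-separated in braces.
Answer: {3}

Derivation:
Constraint 1 (Z != X) on D(Z)={3,4,5,6,7} D(X)={3,4,5,6,7}: no change
Constraint 2 (V + Z = X) on D(V)={3,5,6,7} D(Z)={3,4,5,6,7} D(X)={3,4,5,6,7}: V {3,5,6,7}->{3}; Z {3,4,5,6,7}->{3,4}; X {3,4,5,6,7}->{6,7}
Constraint 3 (V + Z = X) on D(V)={3} D(Z)={3,4} D(X)={6,7}: no change
Constraint 4 (Z != V) on D(Z)={3,4} D(V)={3}: Z {3,4}->{4}
So after all 4 constraints: D(V) = {3}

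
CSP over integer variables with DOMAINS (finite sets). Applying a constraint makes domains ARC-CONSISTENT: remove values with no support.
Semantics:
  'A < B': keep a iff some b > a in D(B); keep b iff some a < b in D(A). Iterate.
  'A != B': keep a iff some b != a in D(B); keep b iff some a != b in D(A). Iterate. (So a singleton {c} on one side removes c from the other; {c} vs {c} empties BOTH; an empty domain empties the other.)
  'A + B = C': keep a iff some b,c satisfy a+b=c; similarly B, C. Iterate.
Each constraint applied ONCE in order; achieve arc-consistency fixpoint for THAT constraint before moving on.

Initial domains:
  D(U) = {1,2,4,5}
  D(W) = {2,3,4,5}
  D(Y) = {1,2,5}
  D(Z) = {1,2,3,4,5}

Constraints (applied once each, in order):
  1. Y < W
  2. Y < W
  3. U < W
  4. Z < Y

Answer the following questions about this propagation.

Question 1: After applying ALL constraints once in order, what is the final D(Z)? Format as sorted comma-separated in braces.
Constraint 1 (Y < W) on D(Y)={1,2,5} D(W)={2,3,4,5}: Y {1,2,5}->{1,2}
Constraint 2 (Y < W) on D(Y)={1,2} D(W)={2,3,4,5}: no change
Constraint 3 (U < W) on D(U)={1,2,4,5} D(W)={2,3,4,5}: U {1,2,4,5}->{1,2,4}
Constraint 4 (Z < Y) on D(Z)={1,2,3,4,5} D(Y)={1,2}: Z {1,2,3,4,5}->{1}; Y {1,2}->{2}
So after all 4 constraints: D(Z) = {1}

Answer: {1}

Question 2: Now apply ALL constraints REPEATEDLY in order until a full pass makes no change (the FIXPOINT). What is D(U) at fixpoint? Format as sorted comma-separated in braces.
Answer: {1,2,4}

Derivation:
pass 0 (initial): D(U)={1,2,4,5}
pass 1: U {1,2,4,5}->{1,2,4}; Y {1,2,5}->{2}; Z {1,2,3,4,5}->{1}
pass 2: W {2,3,4,5}->{3,4,5}
pass 3: no change
Fixpoint after 3 passes: D(U) = {1,2,4}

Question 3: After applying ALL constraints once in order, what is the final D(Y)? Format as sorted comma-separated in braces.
Answer: {2}

Derivation:
Constraint 1 (Y < W) on D(Y)={1,2,5} D(W)={2,3,4,5}: Y {1,2,5}->{1,2}
Constraint 2 (Y < W) on D(Y)={1,2} D(W)={2,3,4,5}: no change
Constraint 3 (U < W) on D(U)={1,2,4,5} D(W)={2,3,4,5}: U {1,2,4,5}->{1,2,4}
Constraint 4 (Z < Y) on D(Z)={1,2,3,4,5} D(Y)={1,2}: Z {1,2,3,4,5}->{1}; Y {1,2}->{2}
So after all 4 constraints: D(Y) = {2}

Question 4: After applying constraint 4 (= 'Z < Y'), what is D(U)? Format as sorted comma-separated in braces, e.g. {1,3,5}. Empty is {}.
Constraint 1 (Y < W) on D(Y)={1,2,5} D(W)={2,3,4,5}: Y {1,2,5}->{1,2}
Constraint 2 (Y < W) on D(Y)={1,2} D(W)={2,3,4,5}: no change
Constraint 3 (U < W) on D(U)={1,2,4,5} D(W)={2,3,4,5}: U {1,2,4,5}->{1,2,4}
Constraint 4 (Z < Y) on D(Z)={1,2,3,4,5} D(Y)={1,2}: Z {1,2,3,4,5}->{1}; Y {1,2}->{2}
So after constraint 4: D(U) = {1,2,4}

Answer: {1,2,4}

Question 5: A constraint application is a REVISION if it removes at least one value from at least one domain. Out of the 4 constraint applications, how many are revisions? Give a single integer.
Answer: 3

Derivation:
Constraint 1 (Y < W) on D(Y)={1,2,5} D(W)={2,3,4,5}: Y {1,2,5}->{1,2} => REVISION
Constraint 2 (Y < W) on D(Y)={1,2} D(W)={2,3,4,5}: no change => not a revision
Constraint 3 (U < W) on D(U)={1,2,4,5} D(W)={2,3,4,5}: U {1,2,4,5}->{1,2,4} => REVISION
Constraint 4 (Z < Y) on D(Z)={1,2,3,4,5} D(Y)={1,2}: Z {1,2,3,4,5}->{1}; Y {1,2}->{2} => REVISION
Total revisions = 3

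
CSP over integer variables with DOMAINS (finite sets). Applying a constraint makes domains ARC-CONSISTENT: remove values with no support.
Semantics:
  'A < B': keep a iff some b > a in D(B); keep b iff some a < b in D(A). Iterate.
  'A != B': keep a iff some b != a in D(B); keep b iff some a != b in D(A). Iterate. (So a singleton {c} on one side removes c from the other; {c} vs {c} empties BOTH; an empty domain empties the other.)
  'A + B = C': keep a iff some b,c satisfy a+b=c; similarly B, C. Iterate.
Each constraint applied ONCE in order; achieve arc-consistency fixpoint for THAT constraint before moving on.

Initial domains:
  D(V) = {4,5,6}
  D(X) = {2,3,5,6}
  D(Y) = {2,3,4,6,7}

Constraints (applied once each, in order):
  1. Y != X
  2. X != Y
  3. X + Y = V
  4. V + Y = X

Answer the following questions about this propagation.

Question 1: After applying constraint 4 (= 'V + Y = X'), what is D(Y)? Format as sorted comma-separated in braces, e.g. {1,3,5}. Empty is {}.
Constraint 1 (Y != X) on D(Y)={2,3,4,6,7} D(X)={2,3,5,6}: no change
Constraint 2 (X != Y) on D(X)={2,3,5,6} D(Y)={2,3,4,6,7}: no change
Constraint 3 (X + Y = V) on D(X)={2,3,5,6} D(Y)={2,3,4,6,7} D(V)={4,5,6}: X {2,3,5,6}->{2,3}; Y {2,3,4,6,7}->{2,3,4}
Constraint 4 (V + Y = X) on D(V)={4,5,6} D(Y)={2,3,4} D(X)={2,3}: V {4,5,6}->{}; Y {2,3,4}->{}; X {2,3}->{}
So after constraint 4: D(Y) = {}

Answer: {}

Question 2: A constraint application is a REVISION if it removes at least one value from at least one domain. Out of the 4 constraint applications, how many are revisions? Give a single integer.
Constraint 1 (Y != X) on D(Y)={2,3,4,6,7} D(X)={2,3,5,6}: no change => not a revision
Constraint 2 (X != Y) on D(X)={2,3,5,6} D(Y)={2,3,4,6,7}: no change => not a revision
Constraint 3 (X + Y = V) on D(X)={2,3,5,6} D(Y)={2,3,4,6,7} D(V)={4,5,6}: X {2,3,5,6}->{2,3}; Y {2,3,4,6,7}->{2,3,4} => REVISION
Constraint 4 (V + Y = X) on D(V)={4,5,6} D(Y)={2,3,4} D(X)={2,3}: V {4,5,6}->{}; Y {2,3,4}->{}; X {2,3}->{} => REVISION
Total revisions = 2

Answer: 2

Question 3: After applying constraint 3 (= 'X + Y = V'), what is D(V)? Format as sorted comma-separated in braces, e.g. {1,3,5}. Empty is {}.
Constraint 1 (Y != X) on D(Y)={2,3,4,6,7} D(X)={2,3,5,6}: no change
Constraint 2 (X != Y) on D(X)={2,3,5,6} D(Y)={2,3,4,6,7}: no change
Constraint 3 (X + Y = V) on D(X)={2,3,5,6} D(Y)={2,3,4,6,7} D(V)={4,5,6}: X {2,3,5,6}->{2,3}; Y {2,3,4,6,7}->{2,3,4}
So after constraint 3: D(V) = {4,5,6}

Answer: {4,5,6}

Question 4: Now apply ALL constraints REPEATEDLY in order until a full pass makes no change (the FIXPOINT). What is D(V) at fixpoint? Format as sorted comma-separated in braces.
Answer: {}

Derivation:
pass 0 (initial): D(V)={4,5,6}
pass 1: V {4,5,6}->{}; X {2,3,5,6}->{}; Y {2,3,4,6,7}->{}
pass 2: no change
Fixpoint after 2 passes: D(V) = {}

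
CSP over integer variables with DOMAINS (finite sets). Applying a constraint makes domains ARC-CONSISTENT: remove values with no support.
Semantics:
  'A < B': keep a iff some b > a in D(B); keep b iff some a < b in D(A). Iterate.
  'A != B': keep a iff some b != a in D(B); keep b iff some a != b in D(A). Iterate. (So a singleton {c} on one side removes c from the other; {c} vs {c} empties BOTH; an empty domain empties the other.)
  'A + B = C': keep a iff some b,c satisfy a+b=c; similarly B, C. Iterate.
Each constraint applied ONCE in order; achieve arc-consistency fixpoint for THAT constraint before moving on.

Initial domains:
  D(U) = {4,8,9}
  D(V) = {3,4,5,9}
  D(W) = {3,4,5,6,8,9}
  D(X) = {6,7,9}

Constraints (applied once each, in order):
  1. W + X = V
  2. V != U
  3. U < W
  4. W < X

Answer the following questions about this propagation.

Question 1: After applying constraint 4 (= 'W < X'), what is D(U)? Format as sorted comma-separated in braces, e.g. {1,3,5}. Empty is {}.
Constraint 1 (W + X = V) on D(W)={3,4,5,6,8,9} D(X)={6,7,9} D(V)={3,4,5,9}: W {3,4,5,6,8,9}->{3}; X {6,7,9}->{6}; V {3,4,5,9}->{9}
Constraint 2 (V != U) on D(V)={9} D(U)={4,8,9}: U {4,8,9}->{4,8}
Constraint 3 (U < W) on D(U)={4,8} D(W)={3}: U {4,8}->{}; W {3}->{}
Constraint 4 (W < X) on D(W)={} D(X)={6}: X {6}->{}
So after constraint 4: D(U) = {}

Answer: {}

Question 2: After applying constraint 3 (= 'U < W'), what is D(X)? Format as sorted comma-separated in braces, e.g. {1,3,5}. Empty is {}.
Answer: {6}

Derivation:
Constraint 1 (W + X = V) on D(W)={3,4,5,6,8,9} D(X)={6,7,9} D(V)={3,4,5,9}: W {3,4,5,6,8,9}->{3}; X {6,7,9}->{6}; V {3,4,5,9}->{9}
Constraint 2 (V != U) on D(V)={9} D(U)={4,8,9}: U {4,8,9}->{4,8}
Constraint 3 (U < W) on D(U)={4,8} D(W)={3}: U {4,8}->{}; W {3}->{}
So after constraint 3: D(X) = {6}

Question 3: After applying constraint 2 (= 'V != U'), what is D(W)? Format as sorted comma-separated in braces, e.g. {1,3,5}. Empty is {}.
Answer: {3}

Derivation:
Constraint 1 (W + X = V) on D(W)={3,4,5,6,8,9} D(X)={6,7,9} D(V)={3,4,5,9}: W {3,4,5,6,8,9}->{3}; X {6,7,9}->{6}; V {3,4,5,9}->{9}
Constraint 2 (V != U) on D(V)={9} D(U)={4,8,9}: U {4,8,9}->{4,8}
So after constraint 2: D(W) = {3}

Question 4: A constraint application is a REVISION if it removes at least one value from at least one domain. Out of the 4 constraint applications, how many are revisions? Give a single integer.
Constraint 1 (W + X = V) on D(W)={3,4,5,6,8,9} D(X)={6,7,9} D(V)={3,4,5,9}: W {3,4,5,6,8,9}->{3}; X {6,7,9}->{6}; V {3,4,5,9}->{9} => REVISION
Constraint 2 (V != U) on D(V)={9} D(U)={4,8,9}: U {4,8,9}->{4,8} => REVISION
Constraint 3 (U < W) on D(U)={4,8} D(W)={3}: U {4,8}->{}; W {3}->{} => REVISION
Constraint 4 (W < X) on D(W)={} D(X)={6}: X {6}->{} => REVISION
Total revisions = 4

Answer: 4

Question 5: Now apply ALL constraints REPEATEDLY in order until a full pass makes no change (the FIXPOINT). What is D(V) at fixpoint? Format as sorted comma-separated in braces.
Answer: {}

Derivation:
pass 0 (initial): D(V)={3,4,5,9}
pass 1: U {4,8,9}->{}; V {3,4,5,9}->{9}; W {3,4,5,6,8,9}->{}; X {6,7,9}->{}
pass 2: V {9}->{}
pass 3: no change
Fixpoint after 3 passes: D(V) = {}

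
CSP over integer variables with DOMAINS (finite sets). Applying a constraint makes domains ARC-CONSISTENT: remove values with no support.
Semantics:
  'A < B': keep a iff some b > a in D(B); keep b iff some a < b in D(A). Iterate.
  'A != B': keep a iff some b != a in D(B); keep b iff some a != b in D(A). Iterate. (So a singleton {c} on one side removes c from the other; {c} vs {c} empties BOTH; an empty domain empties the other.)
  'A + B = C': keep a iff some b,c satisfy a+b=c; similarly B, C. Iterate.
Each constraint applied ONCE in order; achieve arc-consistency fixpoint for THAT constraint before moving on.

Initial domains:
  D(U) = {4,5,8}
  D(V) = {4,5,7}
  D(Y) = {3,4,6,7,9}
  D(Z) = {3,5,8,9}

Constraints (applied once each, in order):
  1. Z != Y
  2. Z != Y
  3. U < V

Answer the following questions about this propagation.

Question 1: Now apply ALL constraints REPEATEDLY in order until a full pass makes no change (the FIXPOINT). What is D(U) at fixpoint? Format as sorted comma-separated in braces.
Answer: {4,5}

Derivation:
pass 0 (initial): D(U)={4,5,8}
pass 1: U {4,5,8}->{4,5}; V {4,5,7}->{5,7}
pass 2: no change
Fixpoint after 2 passes: D(U) = {4,5}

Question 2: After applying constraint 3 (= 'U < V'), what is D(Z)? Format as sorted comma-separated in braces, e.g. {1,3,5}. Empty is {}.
Constraint 1 (Z != Y) on D(Z)={3,5,8,9} D(Y)={3,4,6,7,9}: no change
Constraint 2 (Z != Y) on D(Z)={3,5,8,9} D(Y)={3,4,6,7,9}: no change
Constraint 3 (U < V) on D(U)={4,5,8} D(V)={4,5,7}: U {4,5,8}->{4,5}; V {4,5,7}->{5,7}
So after constraint 3: D(Z) = {3,5,8,9}

Answer: {3,5,8,9}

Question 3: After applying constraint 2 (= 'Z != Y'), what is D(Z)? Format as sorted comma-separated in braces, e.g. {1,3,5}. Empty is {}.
Constraint 1 (Z != Y) on D(Z)={3,5,8,9} D(Y)={3,4,6,7,9}: no change
Constraint 2 (Z != Y) on D(Z)={3,5,8,9} D(Y)={3,4,6,7,9}: no change
So after constraint 2: D(Z) = {3,5,8,9}

Answer: {3,5,8,9}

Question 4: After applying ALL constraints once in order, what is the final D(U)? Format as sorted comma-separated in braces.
Answer: {4,5}

Derivation:
Constraint 1 (Z != Y) on D(Z)={3,5,8,9} D(Y)={3,4,6,7,9}: no change
Constraint 2 (Z != Y) on D(Z)={3,5,8,9} D(Y)={3,4,6,7,9}: no change
Constraint 3 (U < V) on D(U)={4,5,8} D(V)={4,5,7}: U {4,5,8}->{4,5}; V {4,5,7}->{5,7}
So after all 3 constraints: D(U) = {4,5}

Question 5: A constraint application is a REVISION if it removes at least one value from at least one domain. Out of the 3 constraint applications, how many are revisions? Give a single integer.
Answer: 1

Derivation:
Constraint 1 (Z != Y) on D(Z)={3,5,8,9} D(Y)={3,4,6,7,9}: no change => not a revision
Constraint 2 (Z != Y) on D(Z)={3,5,8,9} D(Y)={3,4,6,7,9}: no change => not a revision
Constraint 3 (U < V) on D(U)={4,5,8} D(V)={4,5,7}: U {4,5,8}->{4,5}; V {4,5,7}->{5,7} => REVISION
Total revisions = 1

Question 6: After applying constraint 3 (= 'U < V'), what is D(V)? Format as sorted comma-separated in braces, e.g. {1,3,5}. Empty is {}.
Constraint 1 (Z != Y) on D(Z)={3,5,8,9} D(Y)={3,4,6,7,9}: no change
Constraint 2 (Z != Y) on D(Z)={3,5,8,9} D(Y)={3,4,6,7,9}: no change
Constraint 3 (U < V) on D(U)={4,5,8} D(V)={4,5,7}: U {4,5,8}->{4,5}; V {4,5,7}->{5,7}
So after constraint 3: D(V) = {5,7}

Answer: {5,7}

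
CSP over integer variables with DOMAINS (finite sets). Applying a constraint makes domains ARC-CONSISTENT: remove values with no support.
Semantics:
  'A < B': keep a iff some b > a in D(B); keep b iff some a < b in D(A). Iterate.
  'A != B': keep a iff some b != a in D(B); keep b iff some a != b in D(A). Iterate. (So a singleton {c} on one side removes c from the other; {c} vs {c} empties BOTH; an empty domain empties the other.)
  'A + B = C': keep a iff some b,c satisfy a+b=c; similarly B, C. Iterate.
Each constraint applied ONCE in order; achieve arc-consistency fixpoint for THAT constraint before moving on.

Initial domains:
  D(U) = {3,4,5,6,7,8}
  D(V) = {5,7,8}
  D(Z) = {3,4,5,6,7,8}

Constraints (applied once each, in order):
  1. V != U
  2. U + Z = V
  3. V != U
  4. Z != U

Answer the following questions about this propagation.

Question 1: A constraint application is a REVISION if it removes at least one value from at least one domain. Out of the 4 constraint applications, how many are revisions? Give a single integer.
Answer: 1

Derivation:
Constraint 1 (V != U) on D(V)={5,7,8} D(U)={3,4,5,6,7,8}: no change => not a revision
Constraint 2 (U + Z = V) on D(U)={3,4,5,6,7,8} D(Z)={3,4,5,6,7,8} D(V)={5,7,8}: U {3,4,5,6,7,8}->{3,4,5}; Z {3,4,5,6,7,8}->{3,4,5}; V {5,7,8}->{7,8} => REVISION
Constraint 3 (V != U) on D(V)={7,8} D(U)={3,4,5}: no change => not a revision
Constraint 4 (Z != U) on D(Z)={3,4,5} D(U)={3,4,5}: no change => not a revision
Total revisions = 1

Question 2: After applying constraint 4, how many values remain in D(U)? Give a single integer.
Answer: 3

Derivation:
Constraint 1 (V != U) on D(V)={5,7,8} D(U)={3,4,5,6,7,8}: no change
Constraint 2 (U + Z = V) on D(U)={3,4,5,6,7,8} D(Z)={3,4,5,6,7,8} D(V)={5,7,8}: U {3,4,5,6,7,8}->{3,4,5}; Z {3,4,5,6,7,8}->{3,4,5}; V {5,7,8}->{7,8}
Constraint 3 (V != U) on D(V)={7,8} D(U)={3,4,5}: no change
Constraint 4 (Z != U) on D(Z)={3,4,5} D(U)={3,4,5}: no change
So after constraint 4: D(U)={3,4,5}, size = 3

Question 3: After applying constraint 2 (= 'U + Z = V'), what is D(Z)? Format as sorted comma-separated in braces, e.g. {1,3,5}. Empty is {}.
Answer: {3,4,5}

Derivation:
Constraint 1 (V != U) on D(V)={5,7,8} D(U)={3,4,5,6,7,8}: no change
Constraint 2 (U + Z = V) on D(U)={3,4,5,6,7,8} D(Z)={3,4,5,6,7,8} D(V)={5,7,8}: U {3,4,5,6,7,8}->{3,4,5}; Z {3,4,5,6,7,8}->{3,4,5}; V {5,7,8}->{7,8}
So after constraint 2: D(Z) = {3,4,5}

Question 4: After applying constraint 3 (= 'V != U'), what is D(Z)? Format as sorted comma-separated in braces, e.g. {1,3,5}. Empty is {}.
Answer: {3,4,5}

Derivation:
Constraint 1 (V != U) on D(V)={5,7,8} D(U)={3,4,5,6,7,8}: no change
Constraint 2 (U + Z = V) on D(U)={3,4,5,6,7,8} D(Z)={3,4,5,6,7,8} D(V)={5,7,8}: U {3,4,5,6,7,8}->{3,4,5}; Z {3,4,5,6,7,8}->{3,4,5}; V {5,7,8}->{7,8}
Constraint 3 (V != U) on D(V)={7,8} D(U)={3,4,5}: no change
So after constraint 3: D(Z) = {3,4,5}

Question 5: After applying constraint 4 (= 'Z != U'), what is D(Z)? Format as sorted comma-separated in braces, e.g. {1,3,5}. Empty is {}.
Answer: {3,4,5}

Derivation:
Constraint 1 (V != U) on D(V)={5,7,8} D(U)={3,4,5,6,7,8}: no change
Constraint 2 (U + Z = V) on D(U)={3,4,5,6,7,8} D(Z)={3,4,5,6,7,8} D(V)={5,7,8}: U {3,4,5,6,7,8}->{3,4,5}; Z {3,4,5,6,7,8}->{3,4,5}; V {5,7,8}->{7,8}
Constraint 3 (V != U) on D(V)={7,8} D(U)={3,4,5}: no change
Constraint 4 (Z != U) on D(Z)={3,4,5} D(U)={3,4,5}: no change
So after constraint 4: D(Z) = {3,4,5}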